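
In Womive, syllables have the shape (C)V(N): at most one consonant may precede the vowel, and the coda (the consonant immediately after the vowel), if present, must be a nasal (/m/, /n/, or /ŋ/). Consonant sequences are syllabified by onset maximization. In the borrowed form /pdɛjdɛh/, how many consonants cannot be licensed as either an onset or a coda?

3

Under (C)V(N), the unsyllabifiable consonants are /p/, /j/, /h/ (only a nasal (/m/, /n/, or /ŋ/) is licensed in coda position; onsets are limited to one consonant).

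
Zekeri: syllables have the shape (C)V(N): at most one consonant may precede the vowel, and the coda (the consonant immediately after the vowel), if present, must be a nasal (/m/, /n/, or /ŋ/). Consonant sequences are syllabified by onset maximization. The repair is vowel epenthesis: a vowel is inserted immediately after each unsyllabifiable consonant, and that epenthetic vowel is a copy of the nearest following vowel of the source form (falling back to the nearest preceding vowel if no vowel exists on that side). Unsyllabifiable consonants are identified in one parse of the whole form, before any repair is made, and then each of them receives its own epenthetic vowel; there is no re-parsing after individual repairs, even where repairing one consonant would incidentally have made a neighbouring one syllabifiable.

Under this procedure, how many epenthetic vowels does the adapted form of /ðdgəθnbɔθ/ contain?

5

The unsyllabifiable consonants are /ð/, /d/, /θ/, /n/, /θ/; each receives one epenthetic vowel.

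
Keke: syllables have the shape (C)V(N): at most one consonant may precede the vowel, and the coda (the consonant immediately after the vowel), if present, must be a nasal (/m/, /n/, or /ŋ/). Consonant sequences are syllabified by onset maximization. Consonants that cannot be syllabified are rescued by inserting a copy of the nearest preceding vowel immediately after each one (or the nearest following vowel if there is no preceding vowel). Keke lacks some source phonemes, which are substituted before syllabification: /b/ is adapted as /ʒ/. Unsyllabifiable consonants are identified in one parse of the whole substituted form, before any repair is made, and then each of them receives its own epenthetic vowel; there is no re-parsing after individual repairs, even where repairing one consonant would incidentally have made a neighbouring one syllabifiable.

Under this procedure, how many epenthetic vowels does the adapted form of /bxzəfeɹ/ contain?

3

After substitution the input is /ʒxzəfeɹ/.
The unsyllabifiable consonants are /ʒ/, /x/, /ɹ/; each receives one epenthetic vowel.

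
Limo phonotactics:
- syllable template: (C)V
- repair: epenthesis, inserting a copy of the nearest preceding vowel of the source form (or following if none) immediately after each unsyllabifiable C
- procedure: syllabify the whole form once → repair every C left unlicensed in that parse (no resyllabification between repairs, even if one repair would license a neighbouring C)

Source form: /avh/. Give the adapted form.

avaha

Syllabifying with onset maximization leaves /v/, /h/ stranded (no codas are permitted; onsets are limited to one consonant).
Inserting the epenthetic vowel yields /v/ → /va/, /h/ → /ha/.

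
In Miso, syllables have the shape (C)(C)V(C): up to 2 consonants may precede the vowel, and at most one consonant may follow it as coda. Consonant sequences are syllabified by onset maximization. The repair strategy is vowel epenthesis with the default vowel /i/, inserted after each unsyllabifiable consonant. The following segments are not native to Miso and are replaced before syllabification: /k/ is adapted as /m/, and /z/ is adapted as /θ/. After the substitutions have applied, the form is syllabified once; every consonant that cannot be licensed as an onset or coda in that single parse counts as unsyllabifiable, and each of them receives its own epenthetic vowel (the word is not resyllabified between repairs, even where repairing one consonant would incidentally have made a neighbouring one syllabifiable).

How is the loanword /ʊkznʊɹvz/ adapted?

Substitution: /k/ → /m/, /z/ → /θ/, giving /ʊmθnʊɹvθ/.
Syllabifying with onset maximization leaves /v/, /θ/ stranded (at most one coda consonant is licensed; onsets may contain at most 2 consonants).
Epenthesis after each stranded consonant: /v/ → /vi/, /θ/ → /θi/.

ʊmθnʊɹviθi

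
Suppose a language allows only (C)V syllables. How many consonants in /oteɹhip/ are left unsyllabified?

2

The consonants /ɹ/, /p/ cannot be parsed into a legal (C)V syllable (no codas are permitted; onsets are limited to one consonant).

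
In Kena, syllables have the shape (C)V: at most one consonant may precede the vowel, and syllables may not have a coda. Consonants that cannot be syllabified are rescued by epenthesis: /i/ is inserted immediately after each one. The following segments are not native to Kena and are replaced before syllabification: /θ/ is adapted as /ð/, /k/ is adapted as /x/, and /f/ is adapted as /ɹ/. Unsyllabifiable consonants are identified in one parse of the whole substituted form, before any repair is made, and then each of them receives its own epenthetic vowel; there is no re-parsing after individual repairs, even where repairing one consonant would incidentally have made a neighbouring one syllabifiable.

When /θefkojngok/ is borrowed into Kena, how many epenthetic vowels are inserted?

After substitution the input is /ðeɹxojngox/.
The unsyllabifiable consonants are /ɹ/, /j/, /n/, /x/; each receives one epenthetic vowel.

4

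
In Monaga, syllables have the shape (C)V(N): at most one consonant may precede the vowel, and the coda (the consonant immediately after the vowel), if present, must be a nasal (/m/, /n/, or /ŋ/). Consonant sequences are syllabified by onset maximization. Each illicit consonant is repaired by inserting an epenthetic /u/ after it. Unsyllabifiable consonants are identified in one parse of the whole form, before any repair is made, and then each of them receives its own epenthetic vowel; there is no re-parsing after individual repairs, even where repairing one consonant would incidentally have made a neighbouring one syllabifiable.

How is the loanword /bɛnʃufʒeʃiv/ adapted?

bɛnʃufuʒeʃivu

Under (C)V(N), the unsyllabifiable consonants are /f/, /v/ (only a nasal (/m/, /n/, or /ŋ/) is licensed in coda position; onsets are limited to one consonant).
Epenthesis after each stranded consonant: /f/ → /fu/, /v/ → /vu/.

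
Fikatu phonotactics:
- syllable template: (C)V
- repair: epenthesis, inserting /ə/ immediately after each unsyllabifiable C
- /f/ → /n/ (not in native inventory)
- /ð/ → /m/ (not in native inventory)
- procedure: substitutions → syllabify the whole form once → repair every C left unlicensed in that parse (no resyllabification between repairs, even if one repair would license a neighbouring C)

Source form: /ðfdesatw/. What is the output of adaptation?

mənədesatəwə

Substitution: /ð/ → /m/, /f/ → /n/, giving /mndesatw/.
The consonants /m/, /n/, /t/, /w/ cannot be parsed into a legal (C)V syllable (no codas are permitted; onsets are limited to one consonant).
Inserting the epenthetic vowel yields /m/ → /mə/, /n/ → /nə/, /t/ → /tə/, /w/ → /wə/.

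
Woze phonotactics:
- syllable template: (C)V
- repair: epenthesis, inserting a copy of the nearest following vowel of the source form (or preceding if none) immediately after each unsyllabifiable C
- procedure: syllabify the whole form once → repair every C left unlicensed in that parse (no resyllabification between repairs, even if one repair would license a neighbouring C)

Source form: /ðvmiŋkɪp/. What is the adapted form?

ðivimiŋɪkɪpɪ

The consonants /ð/, /v/, /ŋ/, /p/ cannot be parsed into a legal (C)V syllable (no codas are permitted; onsets are limited to one consonant).
Each unlicensed consonant becomes the onset of a new syllable: /ð/ → /ði/, /v/ → /vi/, /ŋ/ → /ŋɪ/, /p/ → /pɪ/.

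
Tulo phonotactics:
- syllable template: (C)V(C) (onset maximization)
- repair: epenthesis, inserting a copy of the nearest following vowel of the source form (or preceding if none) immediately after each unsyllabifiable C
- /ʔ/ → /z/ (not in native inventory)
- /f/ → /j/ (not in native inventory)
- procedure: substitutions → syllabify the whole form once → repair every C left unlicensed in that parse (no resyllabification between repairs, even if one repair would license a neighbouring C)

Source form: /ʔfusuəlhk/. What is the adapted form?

zujusuəlhəkə

Substitution: /ʔ/ → /z/, /f/ → /j/, giving /zjusuəlhk/.
Under (C)V(C), the unsyllabifiable consonants are /z/, /h/, /k/ (at most one coda consonant is licensed; onsets are limited to one consonant).
Epenthesis after each stranded consonant: /z/ → /zu/, /h/ → /hə/, /k/ → /kə/.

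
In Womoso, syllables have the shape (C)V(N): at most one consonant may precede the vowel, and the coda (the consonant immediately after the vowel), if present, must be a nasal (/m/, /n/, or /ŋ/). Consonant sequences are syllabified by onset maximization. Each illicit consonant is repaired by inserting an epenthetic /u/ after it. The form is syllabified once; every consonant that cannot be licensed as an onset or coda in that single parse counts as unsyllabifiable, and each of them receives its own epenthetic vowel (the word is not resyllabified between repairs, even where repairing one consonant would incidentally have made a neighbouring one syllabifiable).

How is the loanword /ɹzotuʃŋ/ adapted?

Syllabifying with onset maximization leaves /ɹ/, /ʃ/, /ŋ/ stranded (only a nasal (/m/, /n/, or /ŋ/) is licensed in coda position; onsets are limited to one consonant).
Each unlicensed consonant becomes the onset of a new syllable: /ɹ/ → /ɹu/, /ʃ/ → /ʃu/, /ŋ/ → /ŋu/.

ɹuzotuʃuŋu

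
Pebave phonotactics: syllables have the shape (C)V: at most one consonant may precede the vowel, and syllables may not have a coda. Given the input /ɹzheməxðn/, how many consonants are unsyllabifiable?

Under (C)V, the unsyllabifiable consonants are /ɹ/, /z/, /x/, /ð/, /n/ (no codas are permitted; onsets are limited to one consonant).

5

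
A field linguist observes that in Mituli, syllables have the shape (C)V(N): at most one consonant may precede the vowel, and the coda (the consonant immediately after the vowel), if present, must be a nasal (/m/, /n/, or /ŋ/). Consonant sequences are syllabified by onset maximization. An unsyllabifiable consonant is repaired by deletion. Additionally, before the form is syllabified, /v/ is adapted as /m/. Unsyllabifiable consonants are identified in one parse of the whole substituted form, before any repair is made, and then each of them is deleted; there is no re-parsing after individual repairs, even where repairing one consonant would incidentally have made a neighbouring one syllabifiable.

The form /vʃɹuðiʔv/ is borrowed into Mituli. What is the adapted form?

Substitution: /v/ → /m/, giving /mʃɹuðiʔm/.
Under (C)V(N), the unsyllabifiable consonants are /m/, /ʃ/, /ʔ/, /m/ (only a nasal (/m/, /n/, or /ŋ/) is licensed in coda position; onsets are limited to one consonant).
Each unlicensed consonant is deleted: /m/, /ʃ/, /ʔ/, /m/.

ɹuði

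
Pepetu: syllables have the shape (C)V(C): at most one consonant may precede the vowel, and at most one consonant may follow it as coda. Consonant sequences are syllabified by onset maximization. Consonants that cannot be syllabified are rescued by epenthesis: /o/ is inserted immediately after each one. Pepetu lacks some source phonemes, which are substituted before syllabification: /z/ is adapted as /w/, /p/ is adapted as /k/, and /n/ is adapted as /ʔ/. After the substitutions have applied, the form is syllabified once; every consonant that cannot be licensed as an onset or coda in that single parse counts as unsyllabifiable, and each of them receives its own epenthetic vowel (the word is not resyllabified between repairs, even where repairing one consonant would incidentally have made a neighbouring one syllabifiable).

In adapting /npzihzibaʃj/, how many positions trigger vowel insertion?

After substitution the input is /ʔkwihwibaʃj/.
The unsyllabifiable consonants are /ʔ/, /k/, /j/; each receives one epenthetic vowel.

3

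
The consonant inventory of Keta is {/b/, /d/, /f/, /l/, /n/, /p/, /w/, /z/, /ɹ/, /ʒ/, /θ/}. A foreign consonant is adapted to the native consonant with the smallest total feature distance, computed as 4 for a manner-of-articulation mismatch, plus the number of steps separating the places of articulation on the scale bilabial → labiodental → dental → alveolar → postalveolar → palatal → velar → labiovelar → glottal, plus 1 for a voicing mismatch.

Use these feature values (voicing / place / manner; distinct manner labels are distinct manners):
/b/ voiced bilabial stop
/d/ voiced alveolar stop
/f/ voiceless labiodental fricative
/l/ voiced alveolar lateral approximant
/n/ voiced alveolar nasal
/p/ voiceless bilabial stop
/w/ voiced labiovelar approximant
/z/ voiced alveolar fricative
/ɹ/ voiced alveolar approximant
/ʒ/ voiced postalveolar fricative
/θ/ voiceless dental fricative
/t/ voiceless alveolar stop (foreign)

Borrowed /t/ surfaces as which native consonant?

/d/ is closest: same manner (stop), place distance 0 (alveolar→alveolar), voicing differs (+1); total 1. Next closest is /p/ at distance 3.

d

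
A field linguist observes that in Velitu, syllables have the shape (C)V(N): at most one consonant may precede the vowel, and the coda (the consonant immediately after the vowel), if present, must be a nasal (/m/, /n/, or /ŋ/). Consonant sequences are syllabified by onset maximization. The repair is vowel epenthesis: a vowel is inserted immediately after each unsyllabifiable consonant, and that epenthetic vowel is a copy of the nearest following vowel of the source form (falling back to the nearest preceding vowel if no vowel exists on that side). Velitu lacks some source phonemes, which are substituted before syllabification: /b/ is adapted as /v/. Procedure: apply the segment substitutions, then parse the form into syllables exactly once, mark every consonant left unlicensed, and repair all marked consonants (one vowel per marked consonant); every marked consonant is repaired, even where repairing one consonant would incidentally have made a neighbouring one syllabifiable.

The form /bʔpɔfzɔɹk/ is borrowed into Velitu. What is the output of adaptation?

Substitution: /b/ → /v/, giving /vʔpɔfzɔɹk/.
Under (C)V(N), the unsyllabifiable consonants are /v/, /ʔ/, /f/, /ɹ/, /k/ (only a nasal (/m/, /n/, or /ŋ/) is licensed in coda position; onsets are limited to one consonant).
Epenthesis after each stranded consonant: /v/ → /vɔ/, /ʔ/ → /ʔɔ/, /f/ → /fɔ/, /ɹ/ → /ɹɔ/, /k/ → /kɔ/.

vɔʔɔpɔfɔzɔɹɔkɔ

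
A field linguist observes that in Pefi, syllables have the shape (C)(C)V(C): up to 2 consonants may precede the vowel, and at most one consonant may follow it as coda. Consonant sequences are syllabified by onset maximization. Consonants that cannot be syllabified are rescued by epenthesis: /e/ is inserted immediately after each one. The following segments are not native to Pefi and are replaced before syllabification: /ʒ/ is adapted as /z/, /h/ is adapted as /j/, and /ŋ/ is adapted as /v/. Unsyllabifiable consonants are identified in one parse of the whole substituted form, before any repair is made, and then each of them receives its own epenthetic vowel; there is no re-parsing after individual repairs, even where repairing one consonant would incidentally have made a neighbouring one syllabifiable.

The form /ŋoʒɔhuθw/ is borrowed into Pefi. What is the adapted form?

Substitution: /ŋ/ → /v/, /ʒ/ → /z/, /h/ → /j/, giving /vozɔjuθw/.
The consonants /w/ cannot be parsed into a legal (C)(C)V(C) syllable (at most one coda consonant is licensed; onsets may contain at most 2 consonants).
Each unlicensed consonant becomes the onset of a new syllable: /w/ → /we/.

vozɔjuθwe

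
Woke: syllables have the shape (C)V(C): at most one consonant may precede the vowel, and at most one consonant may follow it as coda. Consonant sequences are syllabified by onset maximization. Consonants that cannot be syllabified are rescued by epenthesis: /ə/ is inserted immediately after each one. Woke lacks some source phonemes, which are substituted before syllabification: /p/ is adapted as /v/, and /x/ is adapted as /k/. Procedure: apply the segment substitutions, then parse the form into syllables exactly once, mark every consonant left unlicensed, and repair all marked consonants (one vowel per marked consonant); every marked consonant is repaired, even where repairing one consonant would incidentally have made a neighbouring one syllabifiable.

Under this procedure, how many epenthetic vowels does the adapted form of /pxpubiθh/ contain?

After substitution the input is /vkvubiθh/.
The unsyllabifiable consonants are /v/, /k/, /h/; each receives one epenthetic vowel.

3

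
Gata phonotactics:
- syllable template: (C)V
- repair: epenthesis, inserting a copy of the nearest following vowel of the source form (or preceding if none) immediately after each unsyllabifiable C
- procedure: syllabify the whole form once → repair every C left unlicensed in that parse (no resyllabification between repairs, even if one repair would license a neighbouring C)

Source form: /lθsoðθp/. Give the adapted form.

loθosoðoθopo

Syllabifying with onset maximization leaves /l/, /θ/, /ð/, /θ/, /p/ stranded (no codas are permitted; onsets are limited to one consonant).
Epenthesis after each stranded consonant: /l/ → /lo/, /θ/ → /θo/, /ð/ → /ðo/, /θ/ → /θo/, /p/ → /po/.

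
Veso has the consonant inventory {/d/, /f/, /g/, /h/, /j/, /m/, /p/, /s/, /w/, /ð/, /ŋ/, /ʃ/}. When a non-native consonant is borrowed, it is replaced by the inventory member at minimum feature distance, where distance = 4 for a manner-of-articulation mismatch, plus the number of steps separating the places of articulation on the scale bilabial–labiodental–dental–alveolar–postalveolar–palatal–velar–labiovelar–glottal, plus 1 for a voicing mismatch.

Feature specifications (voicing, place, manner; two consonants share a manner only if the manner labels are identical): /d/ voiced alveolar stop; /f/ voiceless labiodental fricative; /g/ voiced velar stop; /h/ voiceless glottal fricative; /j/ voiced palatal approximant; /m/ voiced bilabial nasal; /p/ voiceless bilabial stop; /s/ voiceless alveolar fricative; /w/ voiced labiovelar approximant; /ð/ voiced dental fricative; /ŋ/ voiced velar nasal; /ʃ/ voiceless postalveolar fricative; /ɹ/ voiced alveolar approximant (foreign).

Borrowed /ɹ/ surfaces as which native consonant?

j

/j/ is closest: same manner (approximant), place distance 2 (alveolar→palatal), same voicing; total 2. Next closest is /d/ at distance 4.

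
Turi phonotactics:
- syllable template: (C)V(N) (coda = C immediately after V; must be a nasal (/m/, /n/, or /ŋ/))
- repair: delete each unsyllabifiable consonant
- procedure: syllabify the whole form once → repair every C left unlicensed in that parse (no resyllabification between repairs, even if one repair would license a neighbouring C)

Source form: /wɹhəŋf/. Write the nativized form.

həŋ

The consonants /w/, /ɹ/, /f/ cannot be parsed into a legal (C)V(N) syllable (only a nasal (/m/, /n/, or /ŋ/) is licensed in coda position; onsets are limited to one consonant).
Deleting the stranded consonants removes /w/, /ɹ/, /f/.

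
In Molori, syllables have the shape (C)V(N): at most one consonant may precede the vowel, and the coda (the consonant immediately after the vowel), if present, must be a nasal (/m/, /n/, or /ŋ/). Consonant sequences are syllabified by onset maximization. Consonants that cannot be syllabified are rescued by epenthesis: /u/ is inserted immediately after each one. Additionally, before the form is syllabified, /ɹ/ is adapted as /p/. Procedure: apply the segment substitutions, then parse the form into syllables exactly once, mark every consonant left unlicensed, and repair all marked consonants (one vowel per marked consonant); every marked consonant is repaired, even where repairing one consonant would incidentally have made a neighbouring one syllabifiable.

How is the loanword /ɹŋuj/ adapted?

puŋuju

Substitution: /ɹ/ → /p/, giving /pŋuj/.
Syllabifying with onset maximization leaves /p/, /j/ stranded (only a nasal (/m/, /n/, or /ŋ/) is licensed in coda position; onsets are limited to one consonant).
Epenthesis after each stranded consonant: /p/ → /pu/, /j/ → /ju/.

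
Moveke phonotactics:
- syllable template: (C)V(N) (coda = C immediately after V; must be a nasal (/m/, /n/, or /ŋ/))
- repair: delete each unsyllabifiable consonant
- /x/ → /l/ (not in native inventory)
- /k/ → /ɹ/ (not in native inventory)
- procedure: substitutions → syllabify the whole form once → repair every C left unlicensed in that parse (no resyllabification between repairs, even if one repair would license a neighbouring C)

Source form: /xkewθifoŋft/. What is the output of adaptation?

Substitution: /x/ → /l/, /k/ → /ɹ/, giving /lɹewθifoŋft/.
The consonants /l/, /w/, /f/, /t/ cannot be parsed into a legal (C)V(N) syllable (only a nasal (/m/, /n/, or /ŋ/) is licensed in coda position; onsets are limited to one consonant).
Each unlicensed consonant is deleted: /l/, /w/, /f/, /t/.

ɹeθifoŋ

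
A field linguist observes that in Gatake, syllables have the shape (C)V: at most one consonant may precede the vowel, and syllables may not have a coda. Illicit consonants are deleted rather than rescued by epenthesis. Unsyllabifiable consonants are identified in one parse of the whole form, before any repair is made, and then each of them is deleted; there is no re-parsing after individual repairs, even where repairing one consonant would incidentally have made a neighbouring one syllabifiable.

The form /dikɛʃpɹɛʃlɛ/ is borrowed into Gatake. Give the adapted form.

dikɛɹɛlɛ

Syllabifying with onset maximization leaves /ʃ/, /p/, /ʃ/ stranded (no codas are permitted; onsets are limited to one consonant).
Each unlicensed consonant is deleted: /ʃ/, /p/, /ʃ/.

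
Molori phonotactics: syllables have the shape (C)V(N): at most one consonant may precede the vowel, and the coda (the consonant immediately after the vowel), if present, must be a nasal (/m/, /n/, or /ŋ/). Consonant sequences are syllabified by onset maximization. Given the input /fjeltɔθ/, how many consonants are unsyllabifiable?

3

Syllabifying with onset maximization leaves /f/, /l/, /θ/ stranded (only a nasal (/m/, /n/, or /ŋ/) is licensed in coda position; onsets are limited to one consonant).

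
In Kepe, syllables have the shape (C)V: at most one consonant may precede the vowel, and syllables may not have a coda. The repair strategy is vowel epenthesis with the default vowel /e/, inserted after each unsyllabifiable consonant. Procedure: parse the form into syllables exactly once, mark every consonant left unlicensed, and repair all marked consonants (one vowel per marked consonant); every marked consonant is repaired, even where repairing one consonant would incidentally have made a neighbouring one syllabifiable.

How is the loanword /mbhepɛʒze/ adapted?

Under (C)V, the unsyllabifiable consonants are /m/, /b/, /ʒ/ (no codas are permitted; onsets are limited to one consonant).
Each unlicensed consonant becomes the onset of a new syllable: /m/ → /me/, /b/ → /be/, /ʒ/ → /ʒe/.

mebehepɛʒeze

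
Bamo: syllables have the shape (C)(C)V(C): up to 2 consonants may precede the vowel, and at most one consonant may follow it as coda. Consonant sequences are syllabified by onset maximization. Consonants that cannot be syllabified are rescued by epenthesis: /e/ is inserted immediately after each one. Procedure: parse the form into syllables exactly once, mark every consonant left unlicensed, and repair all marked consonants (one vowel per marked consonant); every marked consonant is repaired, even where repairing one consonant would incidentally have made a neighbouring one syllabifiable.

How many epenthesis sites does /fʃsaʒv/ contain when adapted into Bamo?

The unsyllabifiable consonants are /f/, /v/; each receives one epenthetic vowel.

2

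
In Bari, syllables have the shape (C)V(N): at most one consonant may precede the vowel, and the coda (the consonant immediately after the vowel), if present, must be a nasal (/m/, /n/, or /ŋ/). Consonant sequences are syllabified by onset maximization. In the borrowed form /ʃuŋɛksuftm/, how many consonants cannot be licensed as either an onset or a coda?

Syllabifying with onset maximization leaves /k/, /f/, /t/, /m/ stranded (only a nasal (/m/, /n/, or /ŋ/) is licensed in coda position; onsets are limited to one consonant).

4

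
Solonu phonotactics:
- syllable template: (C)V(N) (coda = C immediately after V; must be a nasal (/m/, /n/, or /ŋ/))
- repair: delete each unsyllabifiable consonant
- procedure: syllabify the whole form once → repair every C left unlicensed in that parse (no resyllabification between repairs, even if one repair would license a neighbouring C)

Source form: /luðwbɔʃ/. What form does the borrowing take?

lubɔ

Syllabifying with onset maximization leaves /ð/, /w/, /ʃ/ stranded (only a nasal (/m/, /n/, or /ŋ/) is licensed in coda position; onsets are limited to one consonant).
Deleting the stranded consonants removes /ð/, /w/, /ʃ/.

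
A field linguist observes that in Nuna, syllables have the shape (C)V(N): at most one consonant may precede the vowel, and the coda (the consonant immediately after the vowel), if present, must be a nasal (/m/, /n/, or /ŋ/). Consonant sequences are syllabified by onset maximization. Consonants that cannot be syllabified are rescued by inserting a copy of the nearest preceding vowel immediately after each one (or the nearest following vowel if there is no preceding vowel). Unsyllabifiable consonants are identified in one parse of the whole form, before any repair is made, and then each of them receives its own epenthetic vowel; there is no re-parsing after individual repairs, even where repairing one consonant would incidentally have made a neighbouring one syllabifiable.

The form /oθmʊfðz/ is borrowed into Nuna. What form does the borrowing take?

Under (C)V(N), the unsyllabifiable consonants are /θ/, /f/, /ð/, /z/ (only a nasal (/m/, /n/, or /ŋ/) is licensed in coda position; onsets are limited to one consonant).
Each unlicensed consonant becomes the onset of a new syllable: /θ/ → /θo/, /f/ → /fʊ/, /ð/ → /ðʊ/, /z/ → /zʊ/.

oθomʊfʊðʊzʊ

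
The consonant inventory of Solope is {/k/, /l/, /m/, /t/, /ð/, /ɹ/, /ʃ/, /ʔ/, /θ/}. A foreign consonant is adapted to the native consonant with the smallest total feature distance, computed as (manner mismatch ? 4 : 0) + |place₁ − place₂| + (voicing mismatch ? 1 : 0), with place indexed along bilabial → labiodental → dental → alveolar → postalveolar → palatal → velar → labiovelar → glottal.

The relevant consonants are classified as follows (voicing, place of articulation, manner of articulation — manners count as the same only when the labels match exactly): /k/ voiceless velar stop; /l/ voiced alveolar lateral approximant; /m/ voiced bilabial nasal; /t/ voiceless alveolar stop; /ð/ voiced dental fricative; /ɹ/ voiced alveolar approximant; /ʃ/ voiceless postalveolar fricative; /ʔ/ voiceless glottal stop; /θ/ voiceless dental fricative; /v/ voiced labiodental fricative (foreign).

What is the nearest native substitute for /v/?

/ð/ is closest: same manner (fricative), place distance 1 (labiodental→dental), same voicing; total 1. Next closest is /θ/ at distance 2.

ð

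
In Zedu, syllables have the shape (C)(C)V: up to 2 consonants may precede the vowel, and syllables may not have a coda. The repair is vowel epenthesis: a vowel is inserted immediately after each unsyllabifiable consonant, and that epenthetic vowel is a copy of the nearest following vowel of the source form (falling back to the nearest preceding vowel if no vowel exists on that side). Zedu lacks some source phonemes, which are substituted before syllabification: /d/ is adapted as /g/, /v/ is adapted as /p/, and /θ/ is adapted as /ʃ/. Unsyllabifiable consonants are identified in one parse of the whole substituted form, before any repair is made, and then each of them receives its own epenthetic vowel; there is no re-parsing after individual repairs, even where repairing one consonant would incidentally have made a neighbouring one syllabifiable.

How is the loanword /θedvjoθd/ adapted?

Substitution: /θ/ → /ʃ/, /d/ → /g/, /v/ → /p/, giving /ʃegpjoʃg/.
The consonants /g/, /ʃ/, /g/ cannot be parsed into a legal (C)(C)V syllable (no codas are permitted; onsets may contain at most 2 consonants).
Epenthesis after each stranded consonant: /g/ → /go/, /ʃ/ → /ʃo/, /g/ → /go/.

ʃegopjoʃogo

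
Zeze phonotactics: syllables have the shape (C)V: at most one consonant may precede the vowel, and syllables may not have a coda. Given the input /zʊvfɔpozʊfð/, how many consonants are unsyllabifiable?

Syllabifying with onset maximization leaves /v/, /f/, /ð/ stranded (no codas are permitted; onsets are limited to one consonant).

3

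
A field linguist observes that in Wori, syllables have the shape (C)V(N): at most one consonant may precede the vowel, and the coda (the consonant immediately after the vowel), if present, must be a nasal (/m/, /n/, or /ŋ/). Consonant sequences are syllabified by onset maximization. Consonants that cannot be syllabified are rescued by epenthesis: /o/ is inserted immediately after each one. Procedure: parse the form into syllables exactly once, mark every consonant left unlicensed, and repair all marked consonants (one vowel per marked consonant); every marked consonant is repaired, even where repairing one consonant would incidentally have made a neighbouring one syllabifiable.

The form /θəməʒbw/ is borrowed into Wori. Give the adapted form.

θəməʒobowo

Syllabifying with onset maximization leaves /ʒ/, /b/, /w/ stranded (only a nasal (/m/, /n/, or /ŋ/) is licensed in coda position; onsets are limited to one consonant).
Inserting the epenthetic vowel yields /ʒ/ → /ʒo/, /b/ → /bo/, /w/ → /wo/.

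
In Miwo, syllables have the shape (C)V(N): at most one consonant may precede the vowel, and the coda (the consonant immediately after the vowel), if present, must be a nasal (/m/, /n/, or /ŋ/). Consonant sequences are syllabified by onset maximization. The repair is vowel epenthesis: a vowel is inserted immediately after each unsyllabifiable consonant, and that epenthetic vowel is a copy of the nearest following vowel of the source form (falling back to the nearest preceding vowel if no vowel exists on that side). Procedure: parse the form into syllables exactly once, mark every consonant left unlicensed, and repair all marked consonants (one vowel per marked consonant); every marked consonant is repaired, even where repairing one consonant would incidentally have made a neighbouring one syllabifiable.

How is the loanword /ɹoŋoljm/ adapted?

Syllabifying with onset maximization leaves /l/, /j/, /m/ stranded (only a nasal (/m/, /n/, or /ŋ/) is licensed in coda position; onsets are limited to one consonant).
Epenthesis after each stranded consonant: /l/ → /lo/, /j/ → /jo/, /m/ → /mo/.

ɹoŋolojomo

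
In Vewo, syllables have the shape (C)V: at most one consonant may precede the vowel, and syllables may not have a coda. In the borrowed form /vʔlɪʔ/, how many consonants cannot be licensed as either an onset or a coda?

3

Under (C)V, the unsyllabifiable consonants are /v/, /ʔ/, /ʔ/ (no codas are permitted; onsets are limited to one consonant).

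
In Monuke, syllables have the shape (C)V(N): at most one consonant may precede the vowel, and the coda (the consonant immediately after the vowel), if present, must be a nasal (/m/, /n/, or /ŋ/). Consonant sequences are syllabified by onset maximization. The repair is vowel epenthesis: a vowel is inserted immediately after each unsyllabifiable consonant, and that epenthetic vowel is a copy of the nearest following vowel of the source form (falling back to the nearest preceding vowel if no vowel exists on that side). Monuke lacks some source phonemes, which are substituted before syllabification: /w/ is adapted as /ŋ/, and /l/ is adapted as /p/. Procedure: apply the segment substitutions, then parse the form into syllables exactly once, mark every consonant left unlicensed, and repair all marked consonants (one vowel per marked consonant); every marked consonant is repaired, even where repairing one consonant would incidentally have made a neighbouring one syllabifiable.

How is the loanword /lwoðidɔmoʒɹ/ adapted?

Substitution: /l/ → /p/, /w/ → /ŋ/, giving /pŋoðidɔmoʒɹ/.
Syllabifying with onset maximization leaves /p/, /ʒ/, /ɹ/ stranded (only a nasal (/m/, /n/, or /ŋ/) is licensed in coda position; onsets are limited to one consonant).
Each unlicensed consonant becomes the onset of a new syllable: /p/ → /po/, /ʒ/ → /ʒo/, /ɹ/ → /ɹo/.

poŋoðidɔmoʒoɹo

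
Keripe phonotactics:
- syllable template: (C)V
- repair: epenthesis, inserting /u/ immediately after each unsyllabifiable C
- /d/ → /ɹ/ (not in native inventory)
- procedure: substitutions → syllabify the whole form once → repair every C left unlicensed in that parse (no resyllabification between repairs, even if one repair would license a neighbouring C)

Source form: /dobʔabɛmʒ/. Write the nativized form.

ɹobuʔabɛmuʒu

Substitution: /d/ → /ɹ/, giving /ɹobʔabɛmʒ/.
Under (C)V, the unsyllabifiable consonants are /b/, /m/, /ʒ/ (no codas are permitted; onsets are limited to one consonant).
Each unlicensed consonant becomes the onset of a new syllable: /b/ → /bu/, /m/ → /mu/, /ʒ/ → /ʒu/.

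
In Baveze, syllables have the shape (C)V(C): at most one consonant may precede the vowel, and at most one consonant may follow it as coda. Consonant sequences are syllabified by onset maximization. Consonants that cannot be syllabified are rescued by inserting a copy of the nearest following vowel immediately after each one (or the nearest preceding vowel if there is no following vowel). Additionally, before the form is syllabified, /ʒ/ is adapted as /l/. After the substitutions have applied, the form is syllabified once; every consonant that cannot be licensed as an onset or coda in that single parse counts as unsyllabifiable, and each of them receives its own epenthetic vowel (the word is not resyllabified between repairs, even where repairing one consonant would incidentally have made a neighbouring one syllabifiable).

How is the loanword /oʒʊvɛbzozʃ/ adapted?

olʊvɛbzozʃo

Substitution: /ʒ/ → /l/, giving /olʊvɛbzozʃ/.
Under (C)V(C), the unsyllabifiable consonants are /ʃ/ (at most one coda consonant is licensed; onsets are limited to one consonant).
Inserting the epenthetic vowel yields /ʃ/ → /ʃo/.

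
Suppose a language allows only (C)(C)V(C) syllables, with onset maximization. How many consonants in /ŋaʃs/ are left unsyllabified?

Syllabifying with onset maximization leaves /s/ stranded (at most one coda consonant is licensed; onsets may contain at most 2 consonants).

1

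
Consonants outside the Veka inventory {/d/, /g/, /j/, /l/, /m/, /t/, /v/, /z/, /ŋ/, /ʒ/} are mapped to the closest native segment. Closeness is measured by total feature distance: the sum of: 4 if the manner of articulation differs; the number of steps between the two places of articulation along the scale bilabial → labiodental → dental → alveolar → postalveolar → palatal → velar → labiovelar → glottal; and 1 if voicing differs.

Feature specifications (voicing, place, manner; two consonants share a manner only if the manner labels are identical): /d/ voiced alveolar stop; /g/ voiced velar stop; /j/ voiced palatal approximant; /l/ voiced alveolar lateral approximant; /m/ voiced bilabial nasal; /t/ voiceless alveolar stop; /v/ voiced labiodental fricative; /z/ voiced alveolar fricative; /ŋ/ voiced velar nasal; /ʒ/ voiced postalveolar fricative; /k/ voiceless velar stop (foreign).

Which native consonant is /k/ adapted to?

g

/g/ is closest: same manner (stop), place distance 0 (velar→velar), voicing differs (+1); total 1. Next closest is /t/ at distance 3.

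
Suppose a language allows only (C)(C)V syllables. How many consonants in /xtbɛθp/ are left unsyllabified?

3

Syllabifying with onset maximization leaves /x/, /θ/, /p/ stranded (no codas are permitted; onsets may contain at most 2 consonants).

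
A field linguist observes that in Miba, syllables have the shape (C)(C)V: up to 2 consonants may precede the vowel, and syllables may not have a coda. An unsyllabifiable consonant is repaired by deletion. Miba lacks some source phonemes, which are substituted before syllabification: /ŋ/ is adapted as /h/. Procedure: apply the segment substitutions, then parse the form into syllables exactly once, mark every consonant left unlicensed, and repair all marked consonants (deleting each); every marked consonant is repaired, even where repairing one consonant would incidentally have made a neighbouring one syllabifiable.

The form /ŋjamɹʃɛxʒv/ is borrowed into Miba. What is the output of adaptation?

Substitution: /ŋ/ → /h/, giving /hjamɹʃɛxʒv/.
The consonants /m/, /x/, /ʒ/, /v/ cannot be parsed into a legal (C)(C)V syllable (no codas are permitted; onsets may contain at most 2 consonants).
Deletion applies to /m/, /x/, /ʒ/, /v/.

hjaɹʃɛ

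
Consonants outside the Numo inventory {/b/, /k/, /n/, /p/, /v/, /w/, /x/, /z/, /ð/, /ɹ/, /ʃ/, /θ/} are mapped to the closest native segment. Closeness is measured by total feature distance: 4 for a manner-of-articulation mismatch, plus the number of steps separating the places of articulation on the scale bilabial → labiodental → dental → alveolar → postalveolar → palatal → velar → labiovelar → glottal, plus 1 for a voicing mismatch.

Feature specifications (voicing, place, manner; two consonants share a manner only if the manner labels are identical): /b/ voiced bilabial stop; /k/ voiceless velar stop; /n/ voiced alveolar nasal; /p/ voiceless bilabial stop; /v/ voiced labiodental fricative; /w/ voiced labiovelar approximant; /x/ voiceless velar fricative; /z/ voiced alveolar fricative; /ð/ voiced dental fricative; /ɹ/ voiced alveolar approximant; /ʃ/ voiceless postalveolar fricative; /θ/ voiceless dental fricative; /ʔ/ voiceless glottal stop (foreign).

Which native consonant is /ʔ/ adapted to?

/k/ is closest: same manner (stop), place distance 2 (glottal→velar), same voicing; total 2. Next closest is /w/ at distance 6.

k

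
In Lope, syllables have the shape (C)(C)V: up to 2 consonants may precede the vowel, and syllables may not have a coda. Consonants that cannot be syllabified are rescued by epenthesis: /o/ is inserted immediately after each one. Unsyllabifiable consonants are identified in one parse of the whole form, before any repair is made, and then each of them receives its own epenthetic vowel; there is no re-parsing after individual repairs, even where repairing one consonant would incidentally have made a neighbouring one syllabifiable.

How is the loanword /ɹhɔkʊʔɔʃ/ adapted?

ɹhɔkʊʔɔʃo

Under (C)(C)V, the unsyllabifiable consonants are /ʃ/ (no codas are permitted; onsets may contain at most 2 consonants).
Each unlicensed consonant becomes the onset of a new syllable: /ʃ/ → /ʃo/.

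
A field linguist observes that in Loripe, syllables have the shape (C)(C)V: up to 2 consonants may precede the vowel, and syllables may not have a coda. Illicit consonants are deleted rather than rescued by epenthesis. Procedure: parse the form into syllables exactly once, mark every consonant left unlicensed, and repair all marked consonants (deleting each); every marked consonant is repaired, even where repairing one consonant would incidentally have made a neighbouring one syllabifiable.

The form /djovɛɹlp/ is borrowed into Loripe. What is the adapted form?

djovɛ

Syllabifying with onset maximization leaves /ɹ/, /l/, /p/ stranded (no codas are permitted; onsets may contain at most 2 consonants).
Each unlicensed consonant is deleted: /ɹ/, /l/, /p/.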